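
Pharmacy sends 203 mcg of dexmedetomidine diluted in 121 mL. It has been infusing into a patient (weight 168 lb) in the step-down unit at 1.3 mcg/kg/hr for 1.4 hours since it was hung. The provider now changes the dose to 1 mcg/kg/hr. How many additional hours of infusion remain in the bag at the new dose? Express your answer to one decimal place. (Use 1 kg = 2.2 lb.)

0.8 hours

Initial rate:
Weight = 168 lb ÷ 2.2 lb/kg = 76.36364 kg
Dose = 1.3 mcg/kg/hr × 76.36364 kg = 99.27273 mcg/hr
Concentration = 203 mcg ÷ 121 mL = 1.677686 mcg/mL
Rate = 99.27273 mcg/hr ÷ 1.677686 mcg/mL = 59.17241 mL/hr
Volume infused so far = 59.17241 mL/hr × 1.4 hr = 82.84138 mL
Volume remaining = 121 − 82.84138 = 38.15862 mL
New rate:
Dose = 1 mcg/kg/hr × 76.36364 kg = 76.36364 mcg/hr
Rate = 76.36364 mcg/hr ÷ 1.677686 mcg/mL = 45.51724 mL/hr
Time remaining = 38.15862 mL ÷ 45.51724 mL/hr = 0.8383333 hr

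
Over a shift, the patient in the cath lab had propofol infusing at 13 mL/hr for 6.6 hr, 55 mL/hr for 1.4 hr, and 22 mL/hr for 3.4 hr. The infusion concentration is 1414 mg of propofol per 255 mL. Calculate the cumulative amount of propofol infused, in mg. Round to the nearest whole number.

Concentration = 1414 mg ÷ 255 mL = 5.545098 mg/mL
Stage 1: 13 mL/hr × 6.6 hr = 85.8 mL → 85.8 mL × 5.545098 mg/mL = 475.7694 mg
Stage 2: 55 mL/hr × 1.4 hr = 77 mL → 77 mL × 5.545098 mg/mL = 426.9725 mg
Stage 3: 22 mL/hr × 3.4 hr = 74.8 mL → 74.8 mL × 5.545098 mg/mL = 414.7733 mg
Total = 475.7694 + 426.9725 + 414.7733 = 1317.515 mg

1318 mg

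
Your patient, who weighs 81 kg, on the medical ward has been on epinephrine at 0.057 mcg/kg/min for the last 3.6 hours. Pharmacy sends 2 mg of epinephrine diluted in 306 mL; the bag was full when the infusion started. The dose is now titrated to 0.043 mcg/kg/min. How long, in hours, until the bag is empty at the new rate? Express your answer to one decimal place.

Initial rate:
Dose = 0.057 mcg/kg/min × 81 kg = 4.617 mcg/min
4.617 mcg/min × 60 min/hr = 277.02 mcg/hr
Concentration = 2 mg ÷ 306 mL = 0.006535948 mg/mL = 6.535948 mcg/mL
Rate = 277.02 mcg/hr ÷ 6.535948 mcg/mL = 42.38406 mL/hr
Volume infused so far = 42.38406 mL/hr × 3.6 hr = 152.5826 mL
Volume remaining = 306 − 152.5826 = 153.4174 mL
New rate:
Dose = 0.043 mcg/kg/min × 81 kg = 3.483 mcg/min
3.483 mcg/min × 60 min/hr = 208.98 mcg/hr
Rate = 208.98 mcg/hr ÷ 6.535948 mcg/mL = 31.97394 mL/hr
Time remaining = 153.4174 mL ÷ 31.97394 mL/hr = 4.798201 hr

4.8 hours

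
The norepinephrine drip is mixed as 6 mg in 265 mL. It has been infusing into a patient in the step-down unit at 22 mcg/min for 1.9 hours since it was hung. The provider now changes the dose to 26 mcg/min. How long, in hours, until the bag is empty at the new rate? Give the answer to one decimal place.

Initial rate:
22 mcg/min × 60 min/hr = 1320 mcg/hr
Concentration = 6 mg ÷ 265 mL = 0.02264151 mg/mL = 22.64151 mcg/mL
Rate = 1320 mcg/hr ÷ 22.64151 mcg/mL = 58.3 mL/hr
Volume infused so far = 58.3 mL/hr × 1.9 hr = 110.77 mL
Volume remaining = 265 − 110.77 = 154.23 mL
New rate:
26 mcg/min × 60 min/hr = 1560 mcg/hr
Rate = 1560 mcg/hr ÷ 22.64151 mcg/mL = 68.9 mL/hr
Time remaining = 154.23 mL ÷ 68.9 mL/hr = 2.238462 hr

2.2 hours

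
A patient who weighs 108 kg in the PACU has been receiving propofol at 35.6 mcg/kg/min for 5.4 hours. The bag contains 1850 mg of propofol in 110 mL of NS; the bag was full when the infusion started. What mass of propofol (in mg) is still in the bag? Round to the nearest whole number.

604 mg

Dose = 35.6 mcg/kg/min × 108 kg = 3844.8 mcg/min
3844.8 mcg/min × 60 min/hr = 230688 mcg/hr
Concentration = 1850 mg ÷ 110 mL = 16.81818 mg/mL = 16818.18 mcg/mL
Rate = 230688 mcg/hr ÷ 16818.18 mcg/mL = 13.71658 mL/hr
Volume infused = 13.71658 mL/hr × 5.4 hr = 74.06955 mL
Volume remaining = 110 − 74.06955 = 35.93045 mL
Drug remaining = 35.93045 mL × 16818.18 mcg/mL = 604284.8 mcg = 604.2848 mg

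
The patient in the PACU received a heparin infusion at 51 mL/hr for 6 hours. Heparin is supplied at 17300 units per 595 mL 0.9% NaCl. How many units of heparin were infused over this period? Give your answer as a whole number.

Concentration = 17300 units ÷ 595 mL = 29.07563 units/mL
Drug rate = 51 mL/hr × 29.07563 units/mL = 1482.857 units/hr
Total = 1482.857 units/hr × 6 hr = 8897.143 units

8897 units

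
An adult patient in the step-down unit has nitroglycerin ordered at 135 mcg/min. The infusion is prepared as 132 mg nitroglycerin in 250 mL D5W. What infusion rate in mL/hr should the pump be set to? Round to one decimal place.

15.3 mL/hr

135 mcg/min × 60 min/hr = 8100 mcg/hr
Concentration = 132 mg ÷ 250 mL = 0.528 mg/mL = 528 mcg/mL
Rate = 8100 mcg/hr ÷ 528 mcg/mL = 15.34091 mL/hr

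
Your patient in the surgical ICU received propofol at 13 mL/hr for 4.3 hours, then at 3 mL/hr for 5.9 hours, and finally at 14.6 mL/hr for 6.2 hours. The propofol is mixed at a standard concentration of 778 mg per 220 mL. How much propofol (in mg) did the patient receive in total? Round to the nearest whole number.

580 mg

Concentration = 778 mg ÷ 220 mL = 3.536364 mg/mL
Stage 1: 13 mL/hr × 4.3 hr = 55.9 mL → 55.9 mL × 3.536364 mg/mL = 197.6827 mg
Stage 2: 3 mL/hr × 5.9 hr = 17.7 mL → 17.7 mL × 3.536364 mg/mL = 62.59364 mg
Stage 3: 14.6 mL/hr × 6.2 hr = 90.52 mL → 90.52 mL × 3.536364 mg/mL = 320.1116 mg
Total = 197.6827 + 62.59364 + 320.1116 = 580.388 mg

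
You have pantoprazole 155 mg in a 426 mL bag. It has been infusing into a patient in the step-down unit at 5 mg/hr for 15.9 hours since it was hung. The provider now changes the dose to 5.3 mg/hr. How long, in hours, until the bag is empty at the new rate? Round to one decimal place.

14.2 hours

Initial rate:
Concentration = 155 mg ÷ 426 mL = 0.3638498 mg/mL
Rate = 5 mg/hr ÷ 0.3638498 mg/mL = 13.74194 mL/hr
Volume infused so far = 13.74194 mL/hr × 15.9 hr = 218.4968 mL
Volume remaining = 426 − 218.4968 = 207.5032 mL
New rate:
Rate = 5.3 mg/hr ÷ 0.3638498 mg/mL = 14.56645 mL/hr
Time remaining = 207.5032 mL ÷ 14.56645 mL/hr = 14.24528 hr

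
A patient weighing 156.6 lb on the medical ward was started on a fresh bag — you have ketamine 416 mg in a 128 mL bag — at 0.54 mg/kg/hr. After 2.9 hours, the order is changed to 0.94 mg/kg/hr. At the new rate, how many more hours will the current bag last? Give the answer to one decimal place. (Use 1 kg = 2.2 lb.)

Initial rate:
Weight = 156.6 lb ÷ 2.2 lb/kg = 71.18182 kg
Dose = 0.54 mg/kg/hr × 71.18182 kg = 38.43818 mg/hr
Concentration = 416 mg ÷ 128 mL = 3.25 mg/mL
Rate = 38.43818 mg/hr ÷ 3.25 mg/mL = 11.82713 mL/hr
Volume infused so far = 11.82713 mL/hr × 2.9 hr = 34.29869 mL
Volume remaining = 128 − 34.29869 = 93.70131 mL
New rate:
Dose = 0.94 mg/kg/hr × 71.18182 kg = 66.91091 mg/hr
Rate = 66.91091 mg/hr ÷ 3.25 mg/mL = 20.58797 mL/hr
Time remaining = 93.70131 mL ÷ 20.58797 mL/hr = 4.551265 hr

4.6 hours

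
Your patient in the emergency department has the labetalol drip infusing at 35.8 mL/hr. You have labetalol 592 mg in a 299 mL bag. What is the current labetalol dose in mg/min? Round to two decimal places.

1.18 mg/min

Concentration = 592 mg ÷ 299 mL = 1.979933 mg/mL
Drug rate = 35.8 mL/hr × 1.979933 mg/mL = 70.88161 mg/hr
70.88161 mg/hr ÷ 60 min/hr = 1.18136 mg/min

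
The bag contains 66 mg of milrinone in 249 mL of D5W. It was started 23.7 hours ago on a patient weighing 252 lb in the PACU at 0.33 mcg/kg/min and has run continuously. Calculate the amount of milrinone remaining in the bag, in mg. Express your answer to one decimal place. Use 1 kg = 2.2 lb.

Weight = 252 lb ÷ 2.2 lb/kg = 114.5455 kg
Dose = 0.33 mcg/kg/min × 114.5455 kg = 37.8 mcg/min
37.8 mcg/min × 60 min/hr = 2268 mcg/hr
Concentration = 66 mg ÷ 249 mL = 0.2650602 mg/mL = 265.0602 mcg/mL
Rate = 2268 mcg/hr ÷ 265.0602 mcg/mL = 8.556545 mL/hr
Volume infused = 8.556545 mL/hr × 23.7 hr = 202.7901 mL
Volume remaining = 249 − 202.7901 = 46.20987 mL
Drug remaining = 46.20987 mL × 265.0602 mcg/mL = 12248.4 mcg = 12.2484 mg

12.2 mg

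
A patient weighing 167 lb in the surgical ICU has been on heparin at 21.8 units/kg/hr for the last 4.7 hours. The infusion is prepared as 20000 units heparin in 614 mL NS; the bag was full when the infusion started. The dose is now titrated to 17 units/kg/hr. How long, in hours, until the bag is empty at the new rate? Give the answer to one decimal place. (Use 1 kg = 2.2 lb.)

9.5 hours

Initial rate:
Weight = 167 lb ÷ 2.2 lb/kg = 75.90909 kg
Dose = 21.8 units/kg/hr × 75.90909 kg = 1654.818 units/hr
Concentration = 20000 units ÷ 614 mL = 32.57329 units/mL
Rate = 1654.818 units/hr ÷ 32.57329 units/mL = 50.80292 mL/hr
Volume infused so far = 50.80292 mL/hr × 4.7 hr = 238.7737 mL
Volume remaining = 614 − 238.7737 = 375.2263 mL
New rate:
Dose = 17 units/kg/hr × 75.90909 kg = 1290.455 units/hr
Rate = 1290.455 units/hr ÷ 32.57329 units/mL = 39.61695 mL/hr
Time remaining = 375.2263 mL ÷ 39.61695 mL/hr = 9.471356 hr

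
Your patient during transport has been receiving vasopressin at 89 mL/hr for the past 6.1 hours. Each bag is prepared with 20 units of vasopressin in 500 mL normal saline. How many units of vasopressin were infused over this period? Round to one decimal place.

21.7 units

Concentration = 20 units ÷ 500 mL = 0.04 units/mL
Drug rate = 89 mL/hr × 0.04 units/mL = 3.56 units/hr
Total = 3.56 units/hr × 6.1 hr = 21.716 units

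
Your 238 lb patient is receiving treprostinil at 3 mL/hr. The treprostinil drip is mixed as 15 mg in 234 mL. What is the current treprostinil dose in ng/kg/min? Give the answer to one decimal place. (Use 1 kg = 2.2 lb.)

29.6 ng/kg/min

Weight = 238 lb ÷ 2.2 lb/kg = 108.1818 kg
Concentration = 15 mg ÷ 234 mL = 0.06410256 mg/mL = 64102.56 ng/mL
Drug rate = 3 mL/hr × 64102.56 ng/mL = 192307.7 ng/hr
192307.7 ng/hr ÷ 60 min/hr = 3205.128 ng/min
3205.128 ng/min ÷ 108.1818 kg = 29.62724 ng/kg/min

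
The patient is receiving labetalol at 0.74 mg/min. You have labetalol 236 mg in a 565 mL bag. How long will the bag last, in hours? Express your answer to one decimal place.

0.74 mg/min × 60 min/hr = 44.4 mg/hr
Concentration = 236 mg ÷ 565 mL = 0.4176991 mg/mL
Rate = 44.4 mg/hr ÷ 0.4176991 mg/mL = 106.2966 mL/hr
Duration = 565 mL ÷ 106.2966 mL/hr = 5.315315 hr

5.3 hours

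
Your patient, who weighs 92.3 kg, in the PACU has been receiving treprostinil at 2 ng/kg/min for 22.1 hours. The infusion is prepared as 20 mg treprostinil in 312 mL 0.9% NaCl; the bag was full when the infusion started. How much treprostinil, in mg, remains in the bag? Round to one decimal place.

Dose = 2 ng/kg/min × 92.3 kg = 184.6 ng/min
184.6 ng/min × 60 min/hr = 11076 ng/hr
Concentration = 20 mg ÷ 312 mL = 0.06410256 mg/mL = 64102.56 ng/mL
Rate = 11076 ng/hr ÷ 64102.56 ng/mL = 0.1727856 mL/hr
Volume infused = 0.1727856 mL/hr × 22.1 hr = 3.818562 mL
Volume remaining = 312 − 3.818562 = 308.1814 mL
Drug remaining = 308.1814 mL × 64102.56 ng/mL = 19755220 ng = 19.75522 mg

19.8 mg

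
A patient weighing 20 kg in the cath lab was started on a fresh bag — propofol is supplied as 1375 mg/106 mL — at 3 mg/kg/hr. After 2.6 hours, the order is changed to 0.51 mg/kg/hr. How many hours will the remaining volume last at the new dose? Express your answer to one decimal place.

119.5 hours

Initial rate:
Dose = 3 mg/kg/hr × 20 kg = 60 mg/hr
Concentration = 1375 mg ÷ 106 mL = 12.9717 mg/mL
Rate = 60 mg/hr ÷ 12.9717 mg/mL = 4.625455 mL/hr
Volume infused so far = 4.625455 mL/hr × 2.6 hr = 12.02618 mL
Volume remaining = 106 − 12.02618 = 93.97382 mL
New rate:
Dose = 0.51 mg/kg/hr × 20 kg = 10.2 mg/hr
Rate = 10.2 mg/hr ÷ 12.9717 mg/mL = 0.7863273 mL/hr
Time remaining = 93.97382 mL ÷ 0.7863273 mL/hr = 119.5098 hr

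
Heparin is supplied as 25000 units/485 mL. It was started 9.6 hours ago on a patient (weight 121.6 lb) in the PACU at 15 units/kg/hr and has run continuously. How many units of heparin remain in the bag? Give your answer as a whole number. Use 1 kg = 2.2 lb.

17041 units

Weight = 121.6 lb ÷ 2.2 lb/kg = 55.27273 kg
Dose = 15 units/kg/hr × 55.27273 kg = 829.0909 units/hr
Concentration = 25000 units ÷ 485 mL = 51.54639 units/mL
Rate = 829.0909 units/hr ÷ 51.54639 units/mL = 16.08436 mL/hr
Volume infused = 16.08436 mL/hr × 9.6 hr = 154.4099 mL
Volume remaining = 485 − 154.4099 = 330.5901 mL
Drug remaining = 330.5901 mL × 51.54639 units/mL = 17040.73 units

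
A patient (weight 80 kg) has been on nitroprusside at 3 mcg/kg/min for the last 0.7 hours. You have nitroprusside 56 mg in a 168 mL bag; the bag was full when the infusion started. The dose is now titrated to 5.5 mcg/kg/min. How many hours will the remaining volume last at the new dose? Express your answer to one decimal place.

Initial rate:
Dose = 3 mcg/kg/min × 80 kg = 240 mcg/min
240 mcg/min × 60 min/hr = 14400 mcg/hr
Concentration = 56 mg ÷ 168 mL = 0.3333333 mg/mL = 333.3333 mcg/mL
Rate = 14400 mcg/hr ÷ 333.3333 mcg/mL = 43.2 mL/hr
Volume infused so far = 43.2 mL/hr × 0.7 hr = 30.24 mL
Volume remaining = 168 − 30.24 = 137.76 mL
New rate:
Dose = 5.5 mcg/kg/min × 80 kg = 440 mcg/min
440 mcg/min × 60 min/hr = 26400 mcg/hr
Rate = 26400 mcg/hr ÷ 333.3333 mcg/mL = 79.2 mL/hr
Time remaining = 137.76 mL ÷ 79.2 mL/hr = 1.739394 hr

1.7 hours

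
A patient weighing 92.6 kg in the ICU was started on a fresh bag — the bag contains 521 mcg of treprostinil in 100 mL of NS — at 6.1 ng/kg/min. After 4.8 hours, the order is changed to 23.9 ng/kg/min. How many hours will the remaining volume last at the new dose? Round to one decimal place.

2.7 hours

Initial rate:
Dose = 6.1 ng/kg/min × 92.6 kg = 564.86 ng/min
564.86 ng/min × 60 min/hr = 33891.6 ng/hr
Concentration = 521 mcg ÷ 100 mL = 5.21 mcg/mL = 5210 ng/mL
Rate = 33891.6 ng/hr ÷ 5210 ng/mL = 6.505106 mL/hr
Volume infused so far = 6.505106 mL/hr × 4.8 hr = 31.22451 mL
Volume remaining = 100 − 31.22451 = 68.77549 mL
New rate:
Dose = 23.9 ng/kg/min × 92.6 kg = 2213.14 ng/min
2213.14 ng/min × 60 min/hr = 132788.4 ng/hr
Rate = 132788.4 ng/hr ÷ 5210 ng/mL = 25.48722 mL/hr
Time remaining = 68.77549 mL ÷ 25.48722 mL/hr = 2.698431 hr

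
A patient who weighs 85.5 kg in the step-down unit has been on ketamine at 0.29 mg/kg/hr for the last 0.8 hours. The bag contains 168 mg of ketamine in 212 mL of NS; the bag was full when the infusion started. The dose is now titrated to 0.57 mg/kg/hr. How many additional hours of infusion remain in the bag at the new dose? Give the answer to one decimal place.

Initial rate:
Dose = 0.29 mg/kg/hr × 85.5 kg = 24.795 mg/hr
Concentration = 168 mg ÷ 212 mL = 0.7924528 mg/mL
Rate = 24.795 mg/hr ÷ 0.7924528 mg/mL = 31.28893 mL/hr
Volume infused so far = 31.28893 mL/hr × 0.8 hr = 25.03114 mL
Volume remaining = 212 − 25.03114 = 186.9689 mL
New rate:
Dose = 0.57 mg/kg/hr × 85.5 kg = 48.735 mg/hr
Rate = 48.735 mg/hr ÷ 0.7924528 mg/mL = 61.49893 mL/hr
Time remaining = 186.9689 mL ÷ 61.49893 mL/hr = 3.040197 hr

3.0 hours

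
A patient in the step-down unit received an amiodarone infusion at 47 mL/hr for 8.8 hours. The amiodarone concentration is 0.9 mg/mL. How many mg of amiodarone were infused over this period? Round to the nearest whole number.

Drug rate = 47 mL/hr × 0.9 mg/mL = 42.3 mg/hr
Total = 42.3 mg/hr × 8.8 hr = 372.24 mg

372 mg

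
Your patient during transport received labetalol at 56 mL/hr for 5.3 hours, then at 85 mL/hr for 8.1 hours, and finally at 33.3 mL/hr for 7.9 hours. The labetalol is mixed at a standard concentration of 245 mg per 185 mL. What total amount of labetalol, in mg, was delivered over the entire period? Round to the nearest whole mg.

Concentration = 245 mg ÷ 185 mL = 1.324324 mg/mL
Stage 1: 56 mL/hr × 5.3 hr = 296.8 mL → 296.8 mL × 1.324324 mg/mL = 393.0595 mg
Stage 2: 85 mL/hr × 8.1 hr = 688.5 mL → 688.5 mL × 1.324324 mg/mL = 911.7973 mg
Stage 3: 33.3 mL/hr × 7.9 hr = 263.07 mL → 263.07 mL × 1.324324 mg/mL = 348.39 mg
Total = 393.0595 + 911.7973 + 348.39 = 1653.247 mg

1653 mg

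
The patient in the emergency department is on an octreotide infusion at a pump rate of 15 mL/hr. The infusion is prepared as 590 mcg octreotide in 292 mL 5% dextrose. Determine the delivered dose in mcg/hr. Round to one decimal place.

Concentration = 590 mcg ÷ 292 mL = 2.020548 mcg/mL
Drug rate = 15 mL/hr × 2.020548 mcg/mL = 30.30822 mcg/hr

30.3 mcg/hr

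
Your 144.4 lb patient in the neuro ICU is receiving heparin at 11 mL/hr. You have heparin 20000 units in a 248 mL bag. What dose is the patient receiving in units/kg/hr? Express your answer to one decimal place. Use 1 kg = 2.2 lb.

13.5 units/kg/hr

Weight = 144.4 lb ÷ 2.2 lb/kg = 65.63636 kg
Concentration = 20000 units ÷ 248 mL = 80.64516 units/mL
Drug rate = 11 mL/hr × 80.64516 units/mL = 887.0968 units/hr
887.0968 units/hr ÷ 65.63636 kg = 13.51532 units/kg/hr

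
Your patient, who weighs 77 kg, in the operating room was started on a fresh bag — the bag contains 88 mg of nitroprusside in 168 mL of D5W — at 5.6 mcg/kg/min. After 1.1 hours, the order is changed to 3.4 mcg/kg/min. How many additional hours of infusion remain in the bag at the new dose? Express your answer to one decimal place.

3.8 hours

Initial rate:
Dose = 5.6 mcg/kg/min × 77 kg = 431.2 mcg/min
431.2 mcg/min × 60 min/hr = 25872 mcg/hr
Concentration = 88 mg ÷ 168 mL = 0.5238095 mg/mL = 523.8095 mcg/mL
Rate = 25872 mcg/hr ÷ 523.8095 mcg/mL = 49.392 mL/hr
Volume infused so far = 49.392 mL/hr × 1.1 hr = 54.3312 mL
Volume remaining = 168 − 54.3312 = 113.6688 mL
New rate:
Dose = 3.4 mcg/kg/min × 77 kg = 261.8 mcg/min
261.8 mcg/min × 60 min/hr = 15708 mcg/hr
Rate = 15708 mcg/hr ÷ 523.8095 mcg/mL = 29.988 mL/hr
Time remaining = 113.6688 mL ÷ 29.988 mL/hr = 3.790476 hr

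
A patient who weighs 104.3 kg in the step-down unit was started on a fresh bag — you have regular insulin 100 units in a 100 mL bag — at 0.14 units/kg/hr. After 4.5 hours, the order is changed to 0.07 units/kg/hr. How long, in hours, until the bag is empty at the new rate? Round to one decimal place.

Initial rate:
Dose = 0.14 units/kg/hr × 104.3 kg = 14.602 units/hr
Concentration = 100 units ÷ 100 mL = 1 units/mL
Rate = 14.602 units/hr ÷ 1 units/mL = 14.602 mL/hr
Volume infused so far = 14.602 mL/hr × 4.5 hr = 65.709 mL
Volume remaining = 100 − 65.709 = 34.291 mL
New rate:
Dose = 0.07 units/kg/hr × 104.3 kg = 7.301 units/hr
Rate = 7.301 units/hr ÷ 1 units/mL = 7.301 mL/hr
Time remaining = 34.291 mL ÷ 7.301 mL/hr = 4.696754 hr

4.7 hours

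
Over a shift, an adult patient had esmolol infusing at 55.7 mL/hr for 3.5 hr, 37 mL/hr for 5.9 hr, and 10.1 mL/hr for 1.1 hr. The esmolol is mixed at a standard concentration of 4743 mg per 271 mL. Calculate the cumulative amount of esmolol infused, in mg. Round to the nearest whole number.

7427 mg

Concentration = 4743 mg ÷ 271 mL = 17.50185 mg/mL
Stage 1: 55.7 mL/hr × 3.5 hr = 194.95 mL → 194.95 mL × 17.50185 mg/mL = 3411.985 mg
Stage 2: 37 mL/hr × 5.9 hr = 218.3 mL → 218.3 mL × 17.50185 mg/mL = 3820.653 mg
Stage 3: 10.1 mL/hr × 1.1 hr = 11.11 mL → 11.11 mL × 17.50185 mg/mL = 194.4455 mg
Total = 3411.985 + 3820.653 + 194.4455 = 7427.083 mg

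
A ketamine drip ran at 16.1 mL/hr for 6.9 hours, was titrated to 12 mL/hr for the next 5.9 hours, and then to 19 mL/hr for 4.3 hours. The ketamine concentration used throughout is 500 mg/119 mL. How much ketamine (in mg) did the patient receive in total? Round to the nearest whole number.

Concentration = 500 mg ÷ 119 mL = 4.201681 mg/mL
Stage 1: 16.1 mL/hr × 6.9 hr = 111.09 mL → 111.09 mL × 4.201681 mg/mL = 466.7647 mg
Stage 2: 12 mL/hr × 5.9 hr = 70.8 mL → 70.8 mL × 4.201681 mg/mL = 297.479 mg
Stage 3: 19 mL/hr × 4.3 hr = 81.7 mL → 81.7 mL × 4.201681 mg/mL = 343.2773 mg
Total = 466.7647 + 297.479 + 343.2773 = 1107.521 mg

1108 mg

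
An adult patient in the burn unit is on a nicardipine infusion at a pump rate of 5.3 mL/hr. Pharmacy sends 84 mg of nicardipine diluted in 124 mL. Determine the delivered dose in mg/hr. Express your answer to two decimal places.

Concentration = 84 mg ÷ 124 mL = 0.6774194 mg/mL
Drug rate = 5.3 mL/hr × 0.6774194 mg/mL = 3.590323 mg/hr

3.59 mg/hr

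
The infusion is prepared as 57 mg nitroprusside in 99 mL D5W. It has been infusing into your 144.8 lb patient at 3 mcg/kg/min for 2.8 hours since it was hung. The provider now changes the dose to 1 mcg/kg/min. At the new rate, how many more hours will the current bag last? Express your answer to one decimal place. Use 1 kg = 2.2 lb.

6.0 hours

Initial rate:
Weight = 144.8 lb ÷ 2.2 lb/kg = 65.81818 kg
Dose = 3 mcg/kg/min × 65.81818 kg = 197.4545 mcg/min
197.4545 mcg/min × 60 min/hr = 11847.27 mcg/hr
Concentration = 57 mg ÷ 99 mL = 0.5757576 mg/mL = 575.7576 mcg/mL
Rate = 11847.27 mcg/hr ÷ 575.7576 mcg/mL = 20.57684 mL/hr
Volume infused so far = 20.57684 mL/hr × 2.8 hr = 57.61516 mL
Volume remaining = 99 − 57.61516 = 41.38484 mL
New rate:
Dose = 1 mcg/kg/min × 65.81818 kg = 65.81818 mcg/min
65.81818 mcg/min × 60 min/hr = 3949.091 mcg/hr
Rate = 3949.091 mcg/hr ÷ 575.7576 mcg/mL = 6.858947 mL/hr
Time remaining = 41.38484 mL ÷ 6.858947 mL/hr = 6.033702 hr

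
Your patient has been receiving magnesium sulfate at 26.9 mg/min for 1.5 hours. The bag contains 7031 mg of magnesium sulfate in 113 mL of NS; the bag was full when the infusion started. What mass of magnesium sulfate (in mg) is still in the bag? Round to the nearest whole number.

26.9 mg/min × 60 min/hr = 1614 mg/hr
Concentration = 7031 mg ÷ 113 mL = 62.22124 mg/mL
Rate = 1614 mg/hr ÷ 62.22124 mg/mL = 25.9397 mL/hr
Volume infused = 25.9397 mL/hr × 1.5 hr = 38.90954 mL
Volume remaining = 113 − 38.90954 = 74.09046 mL
Drug remaining = 74.09046 mL × 62.22124 mg/mL = 4610 mg

4610 mg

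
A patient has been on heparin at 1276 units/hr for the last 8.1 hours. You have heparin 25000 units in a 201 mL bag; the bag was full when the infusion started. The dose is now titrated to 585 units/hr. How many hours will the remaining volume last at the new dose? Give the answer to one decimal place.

Initial rate:
Concentration = 25000 units ÷ 201 mL = 124.3781 units/mL
Rate = 1276 units/hr ÷ 124.3781 units/mL = 10.25904 mL/hr
Volume infused so far = 10.25904 mL/hr × 8.1 hr = 83.09822 mL
Volume remaining = 201 − 83.09822 = 117.9018 mL
New rate:
Rate = 585 units/hr ÷ 124.3781 units/mL = 4.7034 mL/hr
Time remaining = 117.9018 mL ÷ 4.7034 mL/hr = 25.06735 hr

25.1 hours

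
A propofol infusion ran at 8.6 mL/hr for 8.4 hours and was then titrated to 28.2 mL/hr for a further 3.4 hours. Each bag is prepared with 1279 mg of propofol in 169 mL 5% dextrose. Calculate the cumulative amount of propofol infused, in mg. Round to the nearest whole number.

1272 mg

Concentration = 1279 mg ÷ 169 mL = 7.568047 mg/mL
Stage 1: 8.6 mL/hr × 8.4 hr = 72.24 mL → 72.24 mL × 7.568047 mg/mL = 546.7157 mg
Stage 2: 28.2 mL/hr × 3.4 hr = 95.88 mL → 95.88 mL × 7.568047 mg/mL = 725.6244 mg
Total = 546.7157 + 725.6244 = 1272.34 mg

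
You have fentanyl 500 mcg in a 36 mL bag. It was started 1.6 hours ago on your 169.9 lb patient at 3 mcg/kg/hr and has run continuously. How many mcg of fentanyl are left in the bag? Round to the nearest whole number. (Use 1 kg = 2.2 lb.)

Weight = 169.9 lb ÷ 2.2 lb/kg = 77.22727 kg
Dose = 3 mcg/kg/hr × 77.22727 kg = 231.6818 mcg/hr
Concentration = 500 mcg ÷ 36 mL = 13.88889 mcg/mL
Rate = 231.6818 mcg/hr ÷ 13.88889 mcg/mL = 16.68109 mL/hr
Volume infused = 16.68109 mL/hr × 1.6 hr = 26.68975 mL
Volume remaining = 36 − 26.68975 = 9.310255 mL
Drug remaining = 9.310255 mL × 13.88889 mcg/mL = 129.3091 mcg

129 mcg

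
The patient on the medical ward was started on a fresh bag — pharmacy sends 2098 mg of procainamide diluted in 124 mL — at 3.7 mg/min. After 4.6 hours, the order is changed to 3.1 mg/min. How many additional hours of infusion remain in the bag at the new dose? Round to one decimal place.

5.8 hours

Initial rate:
3.7 mg/min × 60 min/hr = 222 mg/hr
Concentration = 2098 mg ÷ 124 mL = 16.91935 mg/mL
Rate = 222 mg/hr ÷ 16.91935 mg/mL = 13.12107 mL/hr
Volume infused so far = 13.12107 mL/hr × 4.6 hr = 60.35691 mL
Volume remaining = 124 − 60.35691 = 63.64309 mL
New rate:
3.1 mg/min × 60 min/hr = 186 mg/hr
Rate = 186 mg/hr ÷ 16.91935 mg/mL = 10.99333 mL/hr
Time remaining = 63.64309 mL ÷ 10.99333 mL/hr = 5.789247 hr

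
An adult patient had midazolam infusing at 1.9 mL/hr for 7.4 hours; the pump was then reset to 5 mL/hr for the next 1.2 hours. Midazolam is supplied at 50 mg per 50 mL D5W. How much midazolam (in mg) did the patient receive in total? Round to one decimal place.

20.1 mg

Concentration = 50 mg ÷ 50 mL = 1 mg/mL
Stage 1: 1.9 mL/hr × 7.4 hr = 14.06 mL → 14.06 mL × 1 mg/mL = 14.06 mg
Stage 2: 5 mL/hr × 1.2 hr = 6 mL → 6 mL × 1 mg/mL = 6 mg
Total = 14.06 + 6 = 20.06 mg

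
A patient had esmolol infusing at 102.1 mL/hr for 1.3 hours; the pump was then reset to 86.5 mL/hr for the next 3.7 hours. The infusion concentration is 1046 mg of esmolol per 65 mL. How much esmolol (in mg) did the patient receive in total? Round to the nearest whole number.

Concentration = 1046 mg ÷ 65 mL = 16.09231 mg/mL
Stage 1: 102.1 mL/hr × 1.3 hr = 132.73 mL → 132.73 mL × 16.09231 mg/mL = 2135.932 mg
Stage 2: 86.5 mL/hr × 3.7 hr = 320.05 mL → 320.05 mL × 16.09231 mg/mL = 5150.343 mg
Total = 2135.932 + 5150.343 = 7286.275 mg

7286 mg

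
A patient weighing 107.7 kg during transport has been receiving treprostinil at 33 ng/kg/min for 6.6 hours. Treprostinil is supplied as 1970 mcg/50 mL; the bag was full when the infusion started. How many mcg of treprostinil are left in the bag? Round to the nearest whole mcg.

Dose = 33 ng/kg/min × 107.7 kg = 3554.1 ng/min
3554.1 ng/min × 60 min/hr = 213246 ng/hr
Concentration = 1970 mcg ÷ 50 mL = 39.4 mcg/mL = 39400 ng/mL
Rate = 213246 ng/hr ÷ 39400 ng/mL = 5.412335 mL/hr
Volume infused = 5.412335 mL/hr × 6.6 hr = 35.72141 mL
Volume remaining = 50 − 35.72141 = 14.27859 mL
Drug remaining = 14.27859 mL × 39400 ng/mL = 562576.4 ng = 562.5764 mcg

563 mcg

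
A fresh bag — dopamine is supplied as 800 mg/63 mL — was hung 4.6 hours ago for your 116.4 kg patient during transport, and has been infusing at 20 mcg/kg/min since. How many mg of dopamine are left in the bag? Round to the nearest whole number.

Dose = 20 mcg/kg/min × 116.4 kg = 2328 mcg/min
2328 mcg/min × 60 min/hr = 139680 mcg/hr
Concentration = 800 mg ÷ 63 mL = 12.69841 mg/mL = 12698.41 mcg/mL
Rate = 139680 mcg/hr ÷ 12698.41 mcg/mL = 10.9998 mL/hr
Volume infused = 10.9998 mL/hr × 4.6 hr = 50.59908 mL
Volume remaining = 63 − 50.59908 = 12.40092 mL
Drug remaining = 12.40092 mL × 12698.41 mcg/mL = 157472 mcg = 157.472 mg

157 mg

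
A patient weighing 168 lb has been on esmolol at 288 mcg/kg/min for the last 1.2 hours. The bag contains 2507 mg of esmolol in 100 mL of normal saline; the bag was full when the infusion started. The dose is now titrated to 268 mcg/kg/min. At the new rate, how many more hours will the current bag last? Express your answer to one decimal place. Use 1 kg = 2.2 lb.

Initial rate:
Weight = 168 lb ÷ 2.2 lb/kg = 76.36364 kg
Dose = 288 mcg/kg/min × 76.36364 kg = 21992.73 mcg/min
21992.73 mcg/min × 60 min/hr = 1319564 mcg/hr
Concentration = 2507 mg ÷ 100 mL = 25.07 mg/mL = 25070 mcg/mL
Rate = 1319564 mcg/hr ÷ 25070 mcg/mL = 52.63517 mL/hr
Volume infused so far = 52.63517 mL/hr × 1.2 hr = 63.1622 mL
Volume remaining = 100 − 63.1622 = 36.8378 mL
New rate:
Dose = 268 mcg/kg/min × 76.36364 kg = 20465.45 mcg/min
20465.45 mcg/min × 60 min/hr = 1227927 mcg/hr
Rate = 1227927 mcg/hr ÷ 25070 mcg/mL = 48.97995 mL/hr
Time remaining = 36.8378 mL ÷ 48.97995 mL/hr = 0.7520996 hr

0.8 hours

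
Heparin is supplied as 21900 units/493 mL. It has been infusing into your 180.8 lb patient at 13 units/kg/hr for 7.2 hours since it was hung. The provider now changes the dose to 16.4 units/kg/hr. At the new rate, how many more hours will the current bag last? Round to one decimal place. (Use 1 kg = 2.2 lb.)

Initial rate:
Weight = 180.8 lb ÷ 2.2 lb/kg = 82.18182 kg
Dose = 13 units/kg/hr × 82.18182 kg = 1068.364 units/hr
Concentration = 21900 units ÷ 493 mL = 44.42191 units/mL
Rate = 1068.364 units/hr ÷ 44.42191 units/mL = 24.05038 mL/hr
Volume infused so far = 24.05038 mL/hr × 7.2 hr = 173.1627 mL
Volume remaining = 493 − 173.1627 = 319.8373 mL
New rate:
Dose = 16.4 units/kg/hr × 82.18182 kg = 1347.782 units/hr
Rate = 1347.782 units/hr ÷ 44.42191 units/mL = 30.34048 mL/hr
Time remaining = 319.8373 mL ÷ 30.34048 mL/hr = 10.5416 hr

10.5 hours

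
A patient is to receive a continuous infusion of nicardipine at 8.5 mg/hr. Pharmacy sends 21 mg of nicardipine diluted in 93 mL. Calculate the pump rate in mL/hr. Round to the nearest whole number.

Concentration = 21 mg ÷ 93 mL = 0.2258065 mg/mL
Rate = 8.5 mg/hr ÷ 0.2258065 mg/mL = 37.64286 mL/hr

38 mL/hr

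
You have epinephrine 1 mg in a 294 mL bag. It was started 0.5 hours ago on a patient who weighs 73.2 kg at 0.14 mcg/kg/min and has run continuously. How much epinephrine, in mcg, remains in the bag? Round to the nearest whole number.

693 mcg

Dose = 0.14 mcg/kg/min × 73.2 kg = 10.248 mcg/min
10.248 mcg/min × 60 min/hr = 614.88 mcg/hr
Concentration = 1 mg ÷ 294 mL = 0.003401361 mg/mL = 3.401361 mcg/mL
Rate = 614.88 mcg/hr ÷ 3.401361 mcg/mL = 180.7747 mL/hr
Volume infused = 180.7747 mL/hr × 0.5 hr = 90.38736 mL
Volume remaining = 294 − 90.38736 = 203.6126 mL
Drug remaining = 203.6126 mL × 3.401361 mcg/mL = 692.56 mcg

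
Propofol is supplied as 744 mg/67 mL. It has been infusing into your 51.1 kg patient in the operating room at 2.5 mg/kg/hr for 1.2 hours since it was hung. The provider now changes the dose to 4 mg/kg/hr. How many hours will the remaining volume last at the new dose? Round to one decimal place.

2.9 hours

Initial rate:
Dose = 2.5 mg/kg/hr × 51.1 kg = 127.75 mg/hr
Concentration = 744 mg ÷ 67 mL = 11.10448 mg/mL
Rate = 127.75 mg/hr ÷ 11.10448 mg/mL = 11.50437 mL/hr
Volume infused so far = 11.50437 mL/hr × 1.2 hr = 13.80524 mL
Volume remaining = 67 − 13.80524 = 53.19476 mL
New rate:
Dose = 4 mg/kg/hr × 51.1 kg = 204.4 mg/hr
Rate = 204.4 mg/hr ÷ 11.10448 mg/mL = 18.40699 mL/hr
Time remaining = 53.19476 mL ÷ 18.40699 mL/hr = 2.889922 hr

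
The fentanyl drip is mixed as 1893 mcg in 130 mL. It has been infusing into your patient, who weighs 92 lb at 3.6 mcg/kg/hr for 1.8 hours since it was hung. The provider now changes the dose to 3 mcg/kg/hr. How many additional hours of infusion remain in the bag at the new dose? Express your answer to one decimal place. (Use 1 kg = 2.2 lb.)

Initial rate:
Weight = 92 lb ÷ 2.2 lb/kg = 41.81818 kg
Dose = 3.6 mcg/kg/hr × 41.81818 kg = 150.5455 mcg/hr
Concentration = 1893 mcg ÷ 130 mL = 14.56154 mcg/mL
Rate = 150.5455 mcg/hr ÷ 14.56154 mcg/mL = 10.33857 mL/hr
Volume infused so far = 10.33857 mL/hr × 1.8 hr = 18.60942 mL
Volume remaining = 130 − 18.60942 = 111.3906 mL
New rate:
Dose = 3 mcg/kg/hr × 41.81818 kg = 125.4545 mcg/hr
Rate = 125.4545 mcg/hr ÷ 14.56154 mcg/mL = 8.615473 mL/hr
Time remaining = 111.3906 mL ÷ 8.615473 mL/hr = 12.92913 hr

12.9 hours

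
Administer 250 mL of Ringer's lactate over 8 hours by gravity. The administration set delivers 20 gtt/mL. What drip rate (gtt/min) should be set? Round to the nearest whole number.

10 gtt/min

250 mL ÷ (8 hr × 60 = 480 min) = 0.5208333 mL/min
0.5208333 mL/min × 20 gtt/mL = 10.41667 gtt/min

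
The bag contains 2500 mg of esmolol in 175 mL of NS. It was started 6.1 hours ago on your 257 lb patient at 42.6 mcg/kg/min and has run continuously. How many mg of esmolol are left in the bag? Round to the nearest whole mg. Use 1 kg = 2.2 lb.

Weight = 257 lb ÷ 2.2 lb/kg = 116.8182 kg
Dose = 42.6 mcg/kg/min × 116.8182 kg = 4976.455 mcg/min
4976.455 mcg/min × 60 min/hr = 298587.3 mcg/hr
Concentration = 2500 mg ÷ 175 mL = 14.28571 mg/mL = 14285.71 mcg/mL
Rate = 298587.3 mcg/hr ÷ 14285.71 mcg/mL = 20.90111 mL/hr
Volume infused = 20.90111 mL/hr × 6.1 hr = 127.4968 mL
Volume remaining = 175 − 127.4968 = 47.50323 mL
Drug remaining = 47.50323 mL × 14285.71 mcg/mL = 678617.6 mcg = 678.6176 mg

679 mg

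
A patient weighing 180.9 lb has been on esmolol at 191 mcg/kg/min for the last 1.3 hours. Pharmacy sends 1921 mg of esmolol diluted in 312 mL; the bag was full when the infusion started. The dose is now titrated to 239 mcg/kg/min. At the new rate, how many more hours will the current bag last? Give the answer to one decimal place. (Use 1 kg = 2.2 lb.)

0.6 hours

Initial rate:
Weight = 180.9 lb ÷ 2.2 lb/kg = 82.22727 kg
Dose = 191 mcg/kg/min × 82.22727 kg = 15705.41 mcg/min
15705.41 mcg/min × 60 min/hr = 942324.5 mcg/hr
Concentration = 1921 mg ÷ 312 mL = 6.157051 mg/mL = 6157.051 mcg/mL
Rate = 942324.5 mcg/hr ÷ 6157.051 mcg/mL = 153.048 mL/hr
Volume infused so far = 153.048 mL/hr × 1.3 hr = 198.9624 mL
Volume remaining = 312 − 198.9624 = 113.0376 mL
New rate:
Dose = 239 mcg/kg/min × 82.22727 kg = 19652.32 mcg/min
19652.32 mcg/min × 60 min/hr = 1179139 mcg/hr
Rate = 1179139 mcg/hr ÷ 6157.051 mcg/mL = 191.5104 mL/hr
Time remaining = 113.0376 mL ÷ 191.5104 mL/hr = 0.5902426 hr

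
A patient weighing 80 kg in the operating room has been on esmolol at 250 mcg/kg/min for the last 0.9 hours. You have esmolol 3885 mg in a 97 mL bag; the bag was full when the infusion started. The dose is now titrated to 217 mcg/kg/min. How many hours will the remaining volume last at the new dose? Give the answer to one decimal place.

2.7 hours

Initial rate:
Dose = 250 mcg/kg/min × 80 kg = 20000 mcg/min
20000 mcg/min × 60 min/hr = 1200000 mcg/hr
Concentration = 3885 mg ÷ 97 mL = 40.05155 mg/mL = 40051.55 mcg/mL
Rate = 1200000 mcg/hr ÷ 40051.55 mcg/mL = 29.96139 mL/hr
Volume infused so far = 29.96139 mL/hr × 0.9 hr = 26.96525 mL
Volume remaining = 97 − 26.96525 = 70.03475 mL
New rate:
Dose = 217 mcg/kg/min × 80 kg = 17360 mcg/min
17360 mcg/min × 60 min/hr = 1041600 mcg/hr
Rate = 1041600 mcg/hr ÷ 40051.55 mcg/mL = 26.00649 mL/hr
Time remaining = 70.03475 mL ÷ 26.00649 mL/hr = 2.692972 hr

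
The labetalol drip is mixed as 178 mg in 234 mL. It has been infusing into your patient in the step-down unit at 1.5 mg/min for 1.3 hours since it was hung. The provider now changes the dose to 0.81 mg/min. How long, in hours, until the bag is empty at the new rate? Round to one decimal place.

1.3 hours

Initial rate:
1.5 mg/min × 60 min/hr = 90 mg/hr
Concentration = 178 mg ÷ 234 mL = 0.7606838 mg/mL
Rate = 90 mg/hr ÷ 0.7606838 mg/mL = 118.3146 mL/hr
Volume infused so far = 118.3146 mL/hr × 1.3 hr = 153.809 mL
Volume remaining = 234 − 153.809 = 80.19101 mL
New rate:
0.81 mg/min × 60 min/hr = 48.6 mg/hr
Rate = 48.6 mg/hr ÷ 0.7606838 mg/mL = 63.88989 mL/hr
Time remaining = 80.19101 mL ÷ 63.88989 mL/hr = 1.255144 hr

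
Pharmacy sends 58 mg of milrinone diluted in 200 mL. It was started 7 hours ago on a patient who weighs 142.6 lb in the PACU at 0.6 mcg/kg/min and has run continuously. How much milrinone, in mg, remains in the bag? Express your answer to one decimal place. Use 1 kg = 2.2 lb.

Weight = 142.6 lb ÷ 2.2 lb/kg = 64.81818 kg
Dose = 0.6 mcg/kg/min × 64.81818 kg = 38.89091 mcg/min
38.89091 mcg/min × 60 min/hr = 2333.455 mcg/hr
Concentration = 58 mg ÷ 200 mL = 0.29 mg/mL = 290 mcg/mL
Rate = 2333.455 mcg/hr ÷ 290 mcg/mL = 8.046395 mL/hr
Volume infused = 8.046395 mL/hr × 7 hr = 56.32476 mL
Volume remaining = 200 − 56.32476 = 143.6752 mL
Drug remaining = 143.6752 mL × 290 mcg/mL = 41665.82 mcg = 41.66582 mg

41.7 mg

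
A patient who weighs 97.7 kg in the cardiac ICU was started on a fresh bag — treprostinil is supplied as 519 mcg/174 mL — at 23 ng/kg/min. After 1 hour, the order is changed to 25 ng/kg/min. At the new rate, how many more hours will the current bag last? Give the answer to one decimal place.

Initial rate:
Dose = 23 ng/kg/min × 97.7 kg = 2247.1 ng/min
2247.1 ng/min × 60 min/hr = 134826 ng/hr
Concentration = 519 mcg ÷ 174 mL = 2.982759 mcg/mL = 2982.759 ng/mL
Rate = 134826 ng/hr ÷ 2982.759 ng/mL = 45.20178 mL/hr
Volume infused so far = 45.20178 mL/hr × 1 hr = 45.20178 mL
Volume remaining = 174 − 45.20178 = 128.7982 mL
New rate:
Dose = 25 ng/kg/min × 97.7 kg = 2442.5 ng/min
2442.5 ng/min × 60 min/hr = 146550 ng/hr
Rate = 146550 ng/hr ÷ 2982.759 ng/mL = 49.13237 mL/hr
Time remaining = 128.7982 mL ÷ 49.13237 mL/hr = 2.621453 hr

2.6 hours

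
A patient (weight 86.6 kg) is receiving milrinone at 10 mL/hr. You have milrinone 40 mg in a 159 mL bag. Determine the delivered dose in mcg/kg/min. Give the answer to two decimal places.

0.48 mcg/kg/min

Concentration = 40 mg ÷ 159 mL = 0.2515723 mg/mL = 251.5723 mcg/mL
Drug rate = 10 mL/hr × 251.5723 mcg/mL = 2515.723 mcg/hr
2515.723 mcg/hr ÷ 60 min/hr = 41.92872 mcg/min
41.92872 mcg/min ÷ 86.6 kg = 0.4841654 mcg/kg/min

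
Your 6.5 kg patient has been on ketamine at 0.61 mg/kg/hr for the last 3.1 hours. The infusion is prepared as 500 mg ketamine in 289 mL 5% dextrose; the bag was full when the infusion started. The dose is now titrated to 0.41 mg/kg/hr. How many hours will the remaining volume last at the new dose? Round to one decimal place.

Initial rate:
Dose = 0.61 mg/kg/hr × 6.5 kg = 3.965 mg/hr
Concentration = 500 mg ÷ 289 mL = 1.730104 mg/mL
Rate = 3.965 mg/hr ÷ 1.730104 mg/mL = 2.29177 mL/hr
Volume infused so far = 2.29177 mL/hr × 3.1 hr = 7.104487 mL
Volume remaining = 289 − 7.104487 = 281.8955 mL
New rate:
Dose = 0.41 mg/kg/hr × 6.5 kg = 2.665 mg/hr
Rate = 2.665 mg/hr ÷ 1.730104 mg/mL = 1.54037 mL/hr
Time remaining = 281.8955 mL ÷ 1.54037 mL/hr = 183.0051 hr

183.0 hours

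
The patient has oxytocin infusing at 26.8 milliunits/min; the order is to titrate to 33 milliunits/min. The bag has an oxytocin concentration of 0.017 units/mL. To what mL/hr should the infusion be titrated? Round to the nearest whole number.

116 mL/hr

33 milliunits/min × 60 min/hr = 1980 milliunits/hr
Concentration = 0.017 units/mL = 17 milliunits/mL
Rate = 1980 milliunits/hr ÷ 17 milliunits/mL = 116.4706 mL/hr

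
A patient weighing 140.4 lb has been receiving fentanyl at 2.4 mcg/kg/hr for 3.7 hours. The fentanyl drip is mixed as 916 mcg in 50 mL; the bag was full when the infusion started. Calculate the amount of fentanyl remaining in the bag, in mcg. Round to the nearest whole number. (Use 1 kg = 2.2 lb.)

349 mcg

Weight = 140.4 lb ÷ 2.2 lb/kg = 63.81818 kg
Dose = 2.4 mcg/kg/hr × 63.81818 kg = 153.1636 mcg/hr
Concentration = 916 mcg ÷ 50 mL = 18.32 mcg/mL
Rate = 153.1636 mcg/hr ÷ 18.32 mcg/mL = 8.360461 mL/hr
Volume infused = 8.360461 mL/hr × 3.7 hr = 30.9337 mL
Volume remaining = 50 − 30.9337 = 19.0663 mL
Drug remaining = 19.0663 mL × 18.32 mcg/mL = 349.2945 mcg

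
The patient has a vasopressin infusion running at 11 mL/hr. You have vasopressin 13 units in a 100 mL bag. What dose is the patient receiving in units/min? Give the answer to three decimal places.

Concentration = 13 units ÷ 100 mL = 0.13 units/mL
Drug rate = 11 mL/hr × 0.13 units/mL = 1.43 units/hr
1.43 units/hr ÷ 60 min/hr = 0.02383333 units/min

0.024 units/min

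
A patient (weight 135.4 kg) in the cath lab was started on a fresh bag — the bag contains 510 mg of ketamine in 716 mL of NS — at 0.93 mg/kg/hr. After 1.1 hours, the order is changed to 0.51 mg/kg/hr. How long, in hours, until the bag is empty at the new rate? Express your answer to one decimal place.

Initial rate:
Dose = 0.93 mg/kg/hr × 135.4 kg = 125.922 mg/hr
Concentration = 510 mg ÷ 716 mL = 0.7122905 mg/mL
Rate = 125.922 mg/hr ÷ 0.7122905 mg/mL = 176.7846 mL/hr
Volume infused so far = 176.7846 mL/hr × 1.1 hr = 194.4631 mL
Volume remaining = 716 − 194.4631 = 521.5369 mL
New rate:
Dose = 0.51 mg/kg/hr × 135.4 kg = 69.054 mg/hr
Rate = 69.054 mg/hr ÷ 0.7122905 mg/mL = 96.9464 mL/hr
Time remaining = 521.5369 mL ÷ 96.9464 mL/hr = 5.379642 hr

5.4 hours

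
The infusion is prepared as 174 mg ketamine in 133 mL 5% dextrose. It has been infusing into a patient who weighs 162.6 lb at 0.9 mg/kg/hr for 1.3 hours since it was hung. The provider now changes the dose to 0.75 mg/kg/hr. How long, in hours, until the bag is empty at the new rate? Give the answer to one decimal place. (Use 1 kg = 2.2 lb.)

1.6 hours

Initial rate:
Weight = 162.6 lb ÷ 2.2 lb/kg = 73.90909 kg
Dose = 0.9 mg/kg/hr × 73.90909 kg = 66.51818 mg/hr
Concentration = 174 mg ÷ 133 mL = 1.308271 mg/mL
Rate = 66.51818 mg/hr ÷ 1.308271 mg/mL = 50.84436 mL/hr
Volume infused so far = 50.84436 mL/hr × 1.3 hr = 66.09766 mL
Volume remaining = 133 − 66.09766 = 66.90234 mL
New rate:
Dose = 0.75 mg/kg/hr × 73.90909 kg = 55.43182 mg/hr
Rate = 55.43182 mg/hr ÷ 1.308271 mg/mL = 42.3703 mL/hr
Time remaining = 66.90234 mL ÷ 42.3703 mL/hr = 1.578991 hr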